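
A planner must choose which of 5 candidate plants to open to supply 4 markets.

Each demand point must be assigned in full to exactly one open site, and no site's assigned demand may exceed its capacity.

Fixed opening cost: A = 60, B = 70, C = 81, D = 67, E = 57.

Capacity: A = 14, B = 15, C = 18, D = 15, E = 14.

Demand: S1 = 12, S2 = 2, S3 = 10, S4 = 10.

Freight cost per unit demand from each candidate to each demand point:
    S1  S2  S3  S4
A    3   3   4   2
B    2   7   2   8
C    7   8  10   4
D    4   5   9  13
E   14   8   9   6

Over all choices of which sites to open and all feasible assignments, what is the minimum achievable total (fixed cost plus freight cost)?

Open {A, B, D}; cheapest assignment that respects the capacities:
  A (cap 14, load 12): S2, S4 — cost 2×3 + 10×2 = 26
  B (cap 15, load 10): S3 — cost 10×2 = 20
  D (cap 15, load 12): S1 — cost 12×4 = 48
  Shipping 94, fixed 197 → total 291.
  Any other capacity-feasible assignment to {A, B, D} ships for at least 94.
Compare {A, B, E}: its best feasible assignment gives total 309.
Compare {A, B, C}: its best feasible assignment gives total 313.
Every other set of open sites that can feasibly serve all demand totals ≥ 309 even under its best assignment. Minimum: 291.

291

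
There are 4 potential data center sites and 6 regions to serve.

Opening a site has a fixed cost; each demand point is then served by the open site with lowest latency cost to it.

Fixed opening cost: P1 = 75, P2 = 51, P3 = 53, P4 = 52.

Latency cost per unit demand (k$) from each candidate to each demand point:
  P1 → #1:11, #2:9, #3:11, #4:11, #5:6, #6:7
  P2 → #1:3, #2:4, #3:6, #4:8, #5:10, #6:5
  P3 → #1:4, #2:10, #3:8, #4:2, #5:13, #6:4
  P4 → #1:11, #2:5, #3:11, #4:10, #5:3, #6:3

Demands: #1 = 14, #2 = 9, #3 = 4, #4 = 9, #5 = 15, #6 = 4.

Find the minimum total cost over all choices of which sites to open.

Open {P3, P4}: assign each demand point to its cheapest open site.
  #1→P3 14×4=56, #2→P4 9×5=45, #3→P3 4×8=32, #4→P3 9×2=18, #5→P4 15×3=45, #6→P4 4×3=12
  latency cost 208, fixed 105 → total 313.
Compare {P2, P3, P4}: latency cost 177 + fixed 156 = 333.
Compare {P2, P4}: latency cost 231 + fixed 103 = 334.
Compare {P1, P3, P4}: latency cost 208 + fixed 180 = 388.
All other subsets cost ≥ 333. Minimum total cost: 313.

313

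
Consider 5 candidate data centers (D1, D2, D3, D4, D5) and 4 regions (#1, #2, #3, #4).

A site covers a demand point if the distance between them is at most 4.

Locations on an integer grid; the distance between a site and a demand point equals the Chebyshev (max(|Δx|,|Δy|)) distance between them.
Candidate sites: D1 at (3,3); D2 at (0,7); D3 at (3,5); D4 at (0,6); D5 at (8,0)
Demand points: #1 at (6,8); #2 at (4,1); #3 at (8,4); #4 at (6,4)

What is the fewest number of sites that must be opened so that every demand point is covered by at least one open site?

2

Coverage sets (demand points within 4 of each site):
  D1: {#2, #4}
  D2: {}
  D3: {#1, #2, #4}
  D4: {}
  D5: {#2, #3, #4}
No single site covers all 4 demand points.
But {D3, D5} covers everything, so the minimum is 2.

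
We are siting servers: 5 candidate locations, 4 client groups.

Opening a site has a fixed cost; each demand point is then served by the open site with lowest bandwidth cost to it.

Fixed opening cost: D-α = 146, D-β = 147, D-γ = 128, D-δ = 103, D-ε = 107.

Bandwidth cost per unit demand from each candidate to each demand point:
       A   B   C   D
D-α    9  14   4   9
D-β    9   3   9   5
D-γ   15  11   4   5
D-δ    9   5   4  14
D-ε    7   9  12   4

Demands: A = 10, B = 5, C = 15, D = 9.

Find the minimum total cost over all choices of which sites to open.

Open {D-δ, D-ε}: assign each demand point to its cheapest open site.
  A→D-ε 10×7=70, B→D-δ 5×5=25, C→D-δ 15×4=60, D→D-ε 9×4=36
  bandwidth cost 191, fixed 210 → total 401.
Compare {D-δ}: bandwidth cost 301 + fixed 103 = 404.
Compare {D-β}: bandwidth cost 285 + fixed 147 = 432.
Compare {D-γ}: bandwidth cost 310 + fixed 128 = 438.
All other subsets cost ≥ 404. Minimum total cost: 401.

401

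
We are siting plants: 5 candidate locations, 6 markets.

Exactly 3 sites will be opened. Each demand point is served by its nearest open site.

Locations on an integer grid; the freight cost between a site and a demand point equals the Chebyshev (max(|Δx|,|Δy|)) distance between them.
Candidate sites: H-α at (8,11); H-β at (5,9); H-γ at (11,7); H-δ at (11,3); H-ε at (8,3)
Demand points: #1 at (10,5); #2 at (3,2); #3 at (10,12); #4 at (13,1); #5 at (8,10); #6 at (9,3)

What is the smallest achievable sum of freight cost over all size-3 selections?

13

Open {H-α, H-δ, H-ε}.
  #1→H-δ 2, #2→H-ε 5, #3→H-α 2, #4→H-δ 2, #5→H-α 1, #6→H-ε 1  ⇒ total 13.
Compare {H-α, H-β, H-δ}: total 16.
Compare {H-α, H-β, H-ε}: total 16.
No size-3 selection does better; minimum is 13.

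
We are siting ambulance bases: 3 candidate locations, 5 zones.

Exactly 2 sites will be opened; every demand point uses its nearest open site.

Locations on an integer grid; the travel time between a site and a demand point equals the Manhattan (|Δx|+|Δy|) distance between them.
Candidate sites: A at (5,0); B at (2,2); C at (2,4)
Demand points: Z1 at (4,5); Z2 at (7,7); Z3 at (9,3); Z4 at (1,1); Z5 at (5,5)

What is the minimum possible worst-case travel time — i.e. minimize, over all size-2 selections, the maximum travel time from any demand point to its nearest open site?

Open {A, C}.
  Farthest demand point is Z2 at travel time 8 (to C); all others are ≤ 8.
With {B, C} the worst case is 8.
With {A, B} the worst case is 9.
No size-2 selection achieves below 8.

8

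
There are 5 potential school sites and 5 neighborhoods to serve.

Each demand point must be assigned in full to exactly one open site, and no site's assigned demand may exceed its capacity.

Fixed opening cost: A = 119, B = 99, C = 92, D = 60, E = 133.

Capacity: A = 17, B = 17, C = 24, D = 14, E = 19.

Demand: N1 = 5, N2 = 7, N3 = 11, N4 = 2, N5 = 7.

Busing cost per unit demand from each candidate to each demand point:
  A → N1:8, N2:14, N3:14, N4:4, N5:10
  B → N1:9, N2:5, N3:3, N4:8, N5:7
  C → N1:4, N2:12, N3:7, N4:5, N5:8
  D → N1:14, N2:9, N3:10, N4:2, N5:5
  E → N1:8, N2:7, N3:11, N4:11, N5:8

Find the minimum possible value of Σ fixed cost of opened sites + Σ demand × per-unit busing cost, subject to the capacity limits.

357

Open {C, D}; cheapest assignment that respects the capacities:
  C (cap 24, load 18): N1, N3, N4 — cost 5×4 + 11×7 + 2×5 = 107
  D (cap 14, load 14): N2, N5 — cost 7×9 + 7×5 = 98
  Shipping 205, fixed 152 → total 357.
  Any other capacity-feasible assignment to {C, D} ships for at least 205.
Compare {B, C}: its best feasible assignment gives total 382.
Compare {B, C, D}: its best feasible assignment gives total 412.
Every other set of open sites that can feasibly serve all demand totals ≥ 382 even under its best assignment. Minimum: 357.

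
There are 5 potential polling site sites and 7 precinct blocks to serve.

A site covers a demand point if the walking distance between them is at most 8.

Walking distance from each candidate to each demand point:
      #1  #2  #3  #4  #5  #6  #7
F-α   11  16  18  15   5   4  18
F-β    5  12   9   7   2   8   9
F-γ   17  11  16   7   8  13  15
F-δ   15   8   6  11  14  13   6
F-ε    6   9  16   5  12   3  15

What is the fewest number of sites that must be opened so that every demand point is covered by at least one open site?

Coverage sets (demand points within 8 of each site):
  F-α: {#5, #6}
  F-β: {#1, #4, #5, #6}
  F-γ: {#4, #5}
  F-δ: {#2, #3, #7}
  F-ε: {#1, #4, #6}
No single site covers all 7 demand points.
But {F-β, F-δ} covers everything, so the minimum is 2.

2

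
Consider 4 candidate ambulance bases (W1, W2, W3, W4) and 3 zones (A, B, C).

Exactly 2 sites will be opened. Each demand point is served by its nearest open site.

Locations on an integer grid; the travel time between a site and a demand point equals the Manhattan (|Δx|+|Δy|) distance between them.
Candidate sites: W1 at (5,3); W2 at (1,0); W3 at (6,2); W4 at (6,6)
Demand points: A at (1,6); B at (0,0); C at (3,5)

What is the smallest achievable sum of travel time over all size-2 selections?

Open {W2, W4}.
  A→W4 5, B→W2 1, C→W4 4  ⇒ total 10.
Compare {W1, W2}: total 11.
Compare {W2, W3}: total 13.
No size-2 selection does better; minimum is 10.

10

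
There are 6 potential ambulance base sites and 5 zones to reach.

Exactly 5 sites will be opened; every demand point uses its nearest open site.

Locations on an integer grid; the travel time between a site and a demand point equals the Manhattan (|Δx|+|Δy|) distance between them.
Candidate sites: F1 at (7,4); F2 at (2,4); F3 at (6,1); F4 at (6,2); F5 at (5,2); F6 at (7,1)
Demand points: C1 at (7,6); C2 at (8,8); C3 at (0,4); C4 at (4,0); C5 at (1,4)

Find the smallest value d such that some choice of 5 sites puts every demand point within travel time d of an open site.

5

Open {F1, F2, F3, F4, F5}.
  Farthest demand point is C2 at travel time 5 (to F1); all others are ≤ 5.
With {F1, F2, F3, F4, F6} the worst case is 5.
With {F1, F2, F3, F5, F6} the worst case is 5.
No size-5 selection achieves below 5.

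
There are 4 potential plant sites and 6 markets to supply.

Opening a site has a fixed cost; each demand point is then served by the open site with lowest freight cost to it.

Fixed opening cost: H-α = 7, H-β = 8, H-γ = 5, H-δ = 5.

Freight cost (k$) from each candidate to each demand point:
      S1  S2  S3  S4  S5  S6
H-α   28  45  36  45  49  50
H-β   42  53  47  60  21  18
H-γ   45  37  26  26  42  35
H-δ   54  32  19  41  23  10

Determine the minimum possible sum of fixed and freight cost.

Open {H-α, H-γ, H-δ}: assign each demand point to its cheapest open site.
  S1→H-α 28, S2→H-δ 32, S3→H-δ 19, S4→H-γ 26, S5→H-δ 23, S6→H-δ 10
  freight cost 138, fixed 17 → total 155.
Compare {H-α, H-β, H-γ, H-δ}: freight cost 136 + fixed 25 = 161.
Compare {H-α, H-δ}: freight cost 153 + fixed 12 = 165.
Compare {H-γ, H-δ}: freight cost 155 + fixed 10 = 165.
All other subsets cost ≥ 161. Minimum total cost: 155.

155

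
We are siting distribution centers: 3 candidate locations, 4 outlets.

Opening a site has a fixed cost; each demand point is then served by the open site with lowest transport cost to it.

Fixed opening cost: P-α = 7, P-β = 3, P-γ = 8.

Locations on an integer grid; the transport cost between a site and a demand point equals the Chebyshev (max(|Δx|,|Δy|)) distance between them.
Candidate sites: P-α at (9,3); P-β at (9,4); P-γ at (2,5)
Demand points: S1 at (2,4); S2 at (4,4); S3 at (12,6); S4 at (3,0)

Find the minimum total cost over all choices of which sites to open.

22

Open {P-β, P-γ}: assign each demand point to its cheapest open site.
  S1→P-γ 1, S2→P-γ 2, S3→P-β 3, S4→P-γ 5
  transport cost 11, fixed 11 → total 22.
Compare {P-β}: transport cost 21 + fixed 3 = 24.
Compare {P-γ}: transport cost 18 + fixed 8 = 26.
Compare {P-α, P-γ}: transport cost 11 + fixed 15 = 26.
All other subsets cost ≥ 24. Minimum total cost: 22.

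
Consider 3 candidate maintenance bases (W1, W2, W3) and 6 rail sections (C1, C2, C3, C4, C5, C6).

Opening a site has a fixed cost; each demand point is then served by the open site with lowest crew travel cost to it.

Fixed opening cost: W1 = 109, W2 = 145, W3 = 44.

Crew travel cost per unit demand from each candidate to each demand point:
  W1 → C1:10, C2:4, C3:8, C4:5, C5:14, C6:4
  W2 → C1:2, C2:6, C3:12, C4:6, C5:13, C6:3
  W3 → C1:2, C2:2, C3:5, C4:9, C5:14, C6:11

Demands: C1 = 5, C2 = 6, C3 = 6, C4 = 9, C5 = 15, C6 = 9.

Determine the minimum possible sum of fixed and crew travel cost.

486

Open {W3}: assign each demand point to its cheapest open site.
  C1→W3 5×2=10, C2→W3 6×2=12, C3→W3 6×5=30, C4→W3 9×9=81, C5→W3 15×14=210, C6→W3 9×11=99
  crew travel cost 442, fixed 44 → total 486.
Compare {W1, W3}: crew travel cost 343 + fixed 153 = 496.
Compare {W2, W3}: crew travel cost 328 + fixed 189 = 517.
Compare {W1}: crew travel cost 413 + fixed 109 = 522.
All other subsets cost ≥ 496. Minimum total cost: 486.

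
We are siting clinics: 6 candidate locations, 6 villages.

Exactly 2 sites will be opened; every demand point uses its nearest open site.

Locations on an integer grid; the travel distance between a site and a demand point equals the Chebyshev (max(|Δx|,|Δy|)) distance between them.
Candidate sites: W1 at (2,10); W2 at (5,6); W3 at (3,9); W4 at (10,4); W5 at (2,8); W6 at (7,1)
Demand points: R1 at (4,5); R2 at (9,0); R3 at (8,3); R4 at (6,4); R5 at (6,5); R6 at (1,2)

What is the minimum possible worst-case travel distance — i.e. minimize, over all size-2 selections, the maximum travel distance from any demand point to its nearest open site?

Open {W2, W4}.
  Farthest demand point is R2 at travel distance 4 (to W4); all others are ≤ 4.
With {W2, W6} the worst case is 4.
With {W1, W2} the worst case is 6.
No size-2 selection achieves below 4.

4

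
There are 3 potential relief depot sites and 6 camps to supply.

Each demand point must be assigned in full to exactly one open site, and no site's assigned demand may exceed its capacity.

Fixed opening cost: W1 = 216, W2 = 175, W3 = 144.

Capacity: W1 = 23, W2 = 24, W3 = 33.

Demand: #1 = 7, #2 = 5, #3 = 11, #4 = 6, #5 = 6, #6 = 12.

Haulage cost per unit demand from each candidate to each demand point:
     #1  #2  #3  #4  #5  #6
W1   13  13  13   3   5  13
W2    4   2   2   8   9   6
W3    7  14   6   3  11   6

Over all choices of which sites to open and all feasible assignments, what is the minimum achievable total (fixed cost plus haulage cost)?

535

Open {W2, W3}; cheapest assignment that respects the capacities:
  W2 (cap 24, load 23): #1, #2, #3 — cost 7×4 + 5×2 + 11×2 = 60
  W3 (cap 33, load 24): #4, #5, #6 — cost 6×3 + 6×11 + 12×6 = 156
  Shipping 216, fixed 319 → total 535.
  Any other capacity-feasible assignment to {W2, W3} ships for at least 216.
Compare {W1, W3}: its best feasible assignment gives total 660.
Compare {W1, W2}: its best feasible assignment gives total 692.
Every other set of open sites that can feasibly serve all demand totals ≥ 660 even under its best assignment. Minimum: 535.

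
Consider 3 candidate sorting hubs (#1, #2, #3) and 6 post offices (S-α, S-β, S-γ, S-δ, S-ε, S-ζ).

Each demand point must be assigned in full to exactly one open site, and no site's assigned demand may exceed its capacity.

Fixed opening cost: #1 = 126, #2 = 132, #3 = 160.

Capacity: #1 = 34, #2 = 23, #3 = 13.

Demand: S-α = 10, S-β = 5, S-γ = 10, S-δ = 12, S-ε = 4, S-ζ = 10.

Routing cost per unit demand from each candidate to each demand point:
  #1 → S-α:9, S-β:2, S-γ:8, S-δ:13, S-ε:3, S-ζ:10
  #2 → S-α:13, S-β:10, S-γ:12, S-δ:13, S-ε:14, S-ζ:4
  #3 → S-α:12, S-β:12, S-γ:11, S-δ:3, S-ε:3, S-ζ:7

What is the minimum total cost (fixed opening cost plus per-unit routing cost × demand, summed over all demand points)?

Open {#1, #2}; cheapest assignment that respects the capacities:
  #1 (cap 34, load 29): S-α, S-β, S-γ, S-ε — cost 10×9 + 5×2 + 10×8 + 4×3 = 192
  #2 (cap 23, load 22): S-δ, S-ζ — cost 12×13 + 10×4 = 196
  Shipping 388, fixed 258 → total 646.
  Any other capacity-feasible assignment to {#1, #2} ships for at least 388.
Compare {#1, #2, #3}: its best feasible assignment gives total 686.
Every other set of open sites that can feasibly serve all demand totals ≥ 686 even under its best assignment. Minimum: 646.

646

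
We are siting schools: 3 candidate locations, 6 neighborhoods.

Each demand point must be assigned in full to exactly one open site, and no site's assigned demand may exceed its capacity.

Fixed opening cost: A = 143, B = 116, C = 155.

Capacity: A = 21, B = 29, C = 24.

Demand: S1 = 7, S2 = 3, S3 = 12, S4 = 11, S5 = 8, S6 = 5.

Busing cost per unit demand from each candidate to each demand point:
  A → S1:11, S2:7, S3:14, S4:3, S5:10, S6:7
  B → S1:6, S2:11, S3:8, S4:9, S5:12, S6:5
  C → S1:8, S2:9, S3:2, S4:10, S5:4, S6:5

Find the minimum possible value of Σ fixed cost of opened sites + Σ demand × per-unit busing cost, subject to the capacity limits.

520

Open {B, C}; cheapest assignment that respects the capacities:
  B (cap 29, load 23): S1, S4, S6 — cost 7×6 + 11×9 + 5×5 = 166
  C (cap 24, load 23): S2, S3, S5 — cost 3×9 + 12×2 + 8×4 = 83
  Shipping 249, fixed 271 → total 520.
  Any other capacity-feasible assignment to {B, C} ships for at least 249.
Compare {A, B}: its best feasible assignment gives total 568.
Compare {A, B, C}: its best feasible assignment gives total 591.
Every other set of open sites that can feasibly serve all demand totals ≥ 568 even under its best assignment. Minimum: 520.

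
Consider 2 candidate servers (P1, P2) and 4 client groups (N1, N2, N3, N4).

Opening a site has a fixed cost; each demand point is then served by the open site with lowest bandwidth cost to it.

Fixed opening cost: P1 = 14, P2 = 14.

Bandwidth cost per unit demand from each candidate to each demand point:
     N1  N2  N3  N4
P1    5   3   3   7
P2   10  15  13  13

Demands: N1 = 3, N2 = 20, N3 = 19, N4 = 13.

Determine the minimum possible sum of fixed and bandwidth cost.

237

Open {P1}: assign each demand point to its cheapest open site.
  N1→P1 3×5=15, N2→P1 20×3=60, N3→P1 19×3=57, N4→P1 13×7=91
  bandwidth cost 223, fixed 14 → total 237.
Compare {P1, P2}: bandwidth cost 223 + fixed 28 = 251.
Compare {P2}: bandwidth cost 746 + fixed 14 = 760.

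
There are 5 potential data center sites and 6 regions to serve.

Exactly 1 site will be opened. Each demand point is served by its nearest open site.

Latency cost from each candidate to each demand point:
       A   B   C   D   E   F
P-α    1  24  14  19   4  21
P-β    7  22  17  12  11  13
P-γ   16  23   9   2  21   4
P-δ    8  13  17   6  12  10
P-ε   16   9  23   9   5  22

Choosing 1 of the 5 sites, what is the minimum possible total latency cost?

66

Open {P-δ}.
  A→P-δ 8, B→P-δ 13, C→P-δ 17, D→P-δ 6, E→P-δ 12, F→P-δ 10  ⇒ total 66.
Compare {P-γ}: total 75.
Compare {P-β}: total 82.
No size-1 selection does better; minimum is 66.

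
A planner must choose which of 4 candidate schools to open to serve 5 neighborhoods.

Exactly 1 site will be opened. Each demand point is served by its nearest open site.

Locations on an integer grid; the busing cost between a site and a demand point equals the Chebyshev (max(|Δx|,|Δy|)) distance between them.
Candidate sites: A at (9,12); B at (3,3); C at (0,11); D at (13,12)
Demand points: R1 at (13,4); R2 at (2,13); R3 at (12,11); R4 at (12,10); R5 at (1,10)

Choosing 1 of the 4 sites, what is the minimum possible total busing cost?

29

Open {A}.
  R1→A 8, R2→A 7, R3→A 3, R4→A 3, R5→A 8  ⇒ total 29.
Compare {D}: total 34.
Compare {C}: total 40.
No size-1 selection does better; minimum is 29.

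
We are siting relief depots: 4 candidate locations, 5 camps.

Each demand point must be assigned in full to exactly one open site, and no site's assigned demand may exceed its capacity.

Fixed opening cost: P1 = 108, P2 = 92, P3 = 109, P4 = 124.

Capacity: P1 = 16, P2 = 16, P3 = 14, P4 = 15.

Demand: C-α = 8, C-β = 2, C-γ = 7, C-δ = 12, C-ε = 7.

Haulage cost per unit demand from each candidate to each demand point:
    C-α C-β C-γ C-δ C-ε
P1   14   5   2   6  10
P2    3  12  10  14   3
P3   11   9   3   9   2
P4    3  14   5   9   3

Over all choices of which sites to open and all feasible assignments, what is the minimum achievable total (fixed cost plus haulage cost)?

450

Open {P1, P2, P3}; cheapest assignment that respects the capacities:
  P1 (cap 16, load 14): C-β, C-δ — cost 2×5 + 12×6 = 82
  P2 (cap 16, load 8): C-α — cost 8×3 = 24
  P3 (cap 14, load 14): C-γ, C-ε — cost 7×3 + 7×2 = 35
  Shipping 141, fixed 309 → total 450.
  Any other capacity-feasible assignment to {P1, P2, P3} ships for at least 141.
Compare {P1, P3, P4}: its best feasible assignment gives total 482.
Compare {P1, P2, P4}: its best feasible assignment gives total 486.
Every other set of open sites that can feasibly serve all demand totals ≥ 482 even under its best assignment. Minimum: 450.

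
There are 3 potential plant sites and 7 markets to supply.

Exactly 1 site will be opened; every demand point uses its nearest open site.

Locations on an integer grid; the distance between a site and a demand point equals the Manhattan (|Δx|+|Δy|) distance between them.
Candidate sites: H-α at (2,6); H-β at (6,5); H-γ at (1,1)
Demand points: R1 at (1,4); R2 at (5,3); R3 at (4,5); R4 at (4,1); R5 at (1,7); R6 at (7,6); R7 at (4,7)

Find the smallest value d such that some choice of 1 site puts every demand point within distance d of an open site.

Open {H-α}.
  Farthest demand point is R4 at distance 7 (to H-α); all others are ≤ 7.
With {H-β} the worst case is 7.
With {H-γ} the worst case is 11.
No size-1 selection achieves below 7.

7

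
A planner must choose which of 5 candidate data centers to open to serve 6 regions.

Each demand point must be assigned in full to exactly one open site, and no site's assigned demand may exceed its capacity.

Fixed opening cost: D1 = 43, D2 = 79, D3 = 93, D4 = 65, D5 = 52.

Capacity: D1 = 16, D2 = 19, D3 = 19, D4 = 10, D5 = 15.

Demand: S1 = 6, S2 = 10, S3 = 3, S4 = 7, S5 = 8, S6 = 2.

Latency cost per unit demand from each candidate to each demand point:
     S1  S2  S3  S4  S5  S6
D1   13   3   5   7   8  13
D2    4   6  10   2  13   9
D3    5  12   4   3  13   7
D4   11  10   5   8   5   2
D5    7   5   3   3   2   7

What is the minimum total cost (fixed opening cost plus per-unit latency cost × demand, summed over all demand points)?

Open {D1, D2, D5}; cheapest assignment that respects the capacities:
  D1 (cap 16, load 10): S2 — cost 10×3 = 30
  D2 (cap 19, load 13): S1, S4 — cost 6×4 + 7×2 = 38
  D5 (cap 15, load 13): S3, S5, S6 — cost 3×3 + 8×2 + 2×7 = 39
  Shipping 107, fixed 174 → total 281.
  Any other capacity-feasible assignment to {D1, D2, D5} ships for at least 107.
Compare {D1, D3, D5}: its best feasible assignment gives total 308.
Compare {D1, D4, D5}: its best feasible assignment gives total 312.
Every other set of open sites that can feasibly serve all demand totals ≥ 308 even under its best assignment. Minimum: 281.

281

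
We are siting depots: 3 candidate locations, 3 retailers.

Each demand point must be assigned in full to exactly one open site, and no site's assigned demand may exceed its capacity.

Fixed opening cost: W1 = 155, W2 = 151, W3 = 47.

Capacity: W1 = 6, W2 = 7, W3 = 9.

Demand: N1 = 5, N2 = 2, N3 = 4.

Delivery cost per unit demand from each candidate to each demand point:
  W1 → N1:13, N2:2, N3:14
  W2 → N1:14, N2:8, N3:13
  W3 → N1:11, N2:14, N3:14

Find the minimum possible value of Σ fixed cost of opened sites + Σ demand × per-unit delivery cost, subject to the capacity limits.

317

Open {W1, W3}; cheapest assignment that respects the capacities:
  W1 (cap 6, load 6): N2, N3 — cost 2×2 + 4×14 = 60
  W3 (cap 9, load 5): N1 — cost 5×11 = 55
  Shipping 115, fixed 202 → total 317.
  Any other capacity-feasible assignment to {W1, W3} ships for at least 115.
Compare {W2, W3}: its best feasible assignment gives total 321.
Compare {W1, W2}: its best feasible assignment gives total 436.
Every other set of open sites that can feasibly serve all demand totals ≥ 321 even under its best assignment. Minimum: 317.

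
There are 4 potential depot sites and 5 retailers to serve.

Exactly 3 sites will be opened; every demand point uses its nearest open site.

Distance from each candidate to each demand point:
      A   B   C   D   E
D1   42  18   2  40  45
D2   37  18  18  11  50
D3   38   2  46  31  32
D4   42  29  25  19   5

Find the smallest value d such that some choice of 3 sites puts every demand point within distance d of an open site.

Open {D1, D2, D3}.
  Farthest demand point is A at distance 37 (to D2); all others are ≤ 37.
With {D1, D2, D4} the worst case is 37.
With {D2, D3, D4} the worst case is 37.
No size-3 selection achieves below 37.

37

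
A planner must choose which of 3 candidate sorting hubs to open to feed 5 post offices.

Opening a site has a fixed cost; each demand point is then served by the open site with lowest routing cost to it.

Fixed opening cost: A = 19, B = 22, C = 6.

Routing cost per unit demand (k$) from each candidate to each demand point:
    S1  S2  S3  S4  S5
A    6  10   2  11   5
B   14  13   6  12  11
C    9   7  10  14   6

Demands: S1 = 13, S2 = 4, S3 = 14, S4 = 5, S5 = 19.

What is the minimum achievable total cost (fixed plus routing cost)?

309

Open {A, C}: assign each demand point to its cheapest open site.
  S1→A 13×6=78, S2→C 4×7=28, S3→A 14×2=28, S4→A 5×11=55, S5→A 19×5=95
  routing cost 284, fixed 25 → total 309.
Compare {A}: routing cost 296 + fixed 19 = 315.
Compare {A, B, C}: routing cost 284 + fixed 47 = 331.
Compare {A, B}: routing cost 296 + fixed 41 = 337.
All other subsets cost ≥ 315. Minimum total cost: 309.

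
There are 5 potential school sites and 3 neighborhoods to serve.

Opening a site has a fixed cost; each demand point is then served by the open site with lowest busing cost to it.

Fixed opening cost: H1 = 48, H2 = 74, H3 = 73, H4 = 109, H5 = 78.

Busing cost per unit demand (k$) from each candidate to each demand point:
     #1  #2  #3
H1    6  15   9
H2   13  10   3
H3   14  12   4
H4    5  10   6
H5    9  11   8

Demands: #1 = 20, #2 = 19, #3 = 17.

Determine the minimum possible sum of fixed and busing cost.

Open {H1, H2}: assign each demand point to its cheapest open site.
  #1→H1 20×6=120, #2→H2 19×10=190, #3→H2 17×3=51
  busing cost 361, fixed 122 → total 483.
Compare {H4}: busing cost 392 + fixed 109 = 501.
Compare {H2, H4}: busing cost 341 + fixed 183 = 524.
Compare {H1, H3}: busing cost 416 + fixed 121 = 537.
All other subsets cost ≥ 501. Minimum total cost: 483.

483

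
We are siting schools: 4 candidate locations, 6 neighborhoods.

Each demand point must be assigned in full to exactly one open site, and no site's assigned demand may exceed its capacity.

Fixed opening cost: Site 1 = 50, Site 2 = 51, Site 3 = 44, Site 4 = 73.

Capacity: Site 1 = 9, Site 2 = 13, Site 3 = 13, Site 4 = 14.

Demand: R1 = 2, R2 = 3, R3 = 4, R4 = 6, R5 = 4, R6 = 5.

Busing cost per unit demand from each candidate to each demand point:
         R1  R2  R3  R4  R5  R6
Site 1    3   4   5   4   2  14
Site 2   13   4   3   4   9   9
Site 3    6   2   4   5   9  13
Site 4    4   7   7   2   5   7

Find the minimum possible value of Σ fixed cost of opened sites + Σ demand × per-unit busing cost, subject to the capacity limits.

Open {Site 3, Site 4}; cheapest assignment that respects the capacities:
  Site 3 (cap 13, load 11): R2, R3, R5 — cost 3×2 + 4×4 + 4×9 = 58
  Site 4 (cap 14, load 13): R1, R4, R6 — cost 2×4 + 6×2 + 5×7 = 55
  Shipping 113, fixed 117 → total 230.
  Any other capacity-feasible assignment to {Site 3, Site 4} ships for at least 113.
Compare {Site 2, Site 4}: its best feasible assignment gives total 233.
Compare {Site 2, Site 3}: its best feasible assignment gives total 234.
Every other set of open sites that can feasibly serve all demand totals ≥ 233 even under its best assignment. Minimum: 230.

230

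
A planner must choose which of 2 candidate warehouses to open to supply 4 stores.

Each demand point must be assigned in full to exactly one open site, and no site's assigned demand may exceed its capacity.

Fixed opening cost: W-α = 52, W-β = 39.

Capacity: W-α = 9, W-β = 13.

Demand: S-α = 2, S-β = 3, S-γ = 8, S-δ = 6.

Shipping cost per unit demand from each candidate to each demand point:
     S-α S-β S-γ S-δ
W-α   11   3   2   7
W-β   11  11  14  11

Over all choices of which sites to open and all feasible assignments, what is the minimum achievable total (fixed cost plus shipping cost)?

Open {W-α, W-β}; cheapest assignment that respects the capacities:
  W-α (cap 9, load 8): S-γ — cost 8×2 = 16
  W-β (cap 13, load 11): S-α, S-β, S-δ — cost 2×11 + 3×11 + 6×11 = 121
  Shipping 137, fixed 91 → total 228.
  Any other capacity-feasible assignment to {W-α, W-β} ships for at least 137.
Total demand is 19 and no other set of sites has combined capacity ≥ 19, so {W-α, W-β} is the only feasible choice of open sites. Minimum: 228.

228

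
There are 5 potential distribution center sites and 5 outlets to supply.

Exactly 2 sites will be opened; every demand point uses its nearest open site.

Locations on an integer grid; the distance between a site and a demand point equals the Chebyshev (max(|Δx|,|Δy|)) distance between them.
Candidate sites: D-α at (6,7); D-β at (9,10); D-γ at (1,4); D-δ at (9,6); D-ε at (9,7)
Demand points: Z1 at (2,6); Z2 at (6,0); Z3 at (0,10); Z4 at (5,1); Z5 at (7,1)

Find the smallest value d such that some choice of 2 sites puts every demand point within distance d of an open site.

6

Open {D-α, D-γ}.
  Farthest demand point is Z3 at distance 6 (to D-α); all others are ≤ 6.
With {D-α, D-δ} the worst case is 6.
With {D-β, D-γ} the worst case is 6.
No size-2 selection achieves below 6.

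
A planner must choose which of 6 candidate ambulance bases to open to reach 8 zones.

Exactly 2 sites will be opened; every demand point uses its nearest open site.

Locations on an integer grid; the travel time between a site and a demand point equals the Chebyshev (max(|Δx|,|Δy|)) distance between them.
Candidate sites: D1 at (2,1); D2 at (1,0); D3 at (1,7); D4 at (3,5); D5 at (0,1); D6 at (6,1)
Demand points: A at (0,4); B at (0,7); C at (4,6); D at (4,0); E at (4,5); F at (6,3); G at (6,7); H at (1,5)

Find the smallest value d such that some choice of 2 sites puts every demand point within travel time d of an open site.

3

Open {D1, D4}.
  Farthest demand point is A at travel time 3 (to D1); all others are ≤ 3.
With {D2, D4} the worst case is 3.
With {D4, D6} the worst case is 3.
No size-2 selection achieves below 3.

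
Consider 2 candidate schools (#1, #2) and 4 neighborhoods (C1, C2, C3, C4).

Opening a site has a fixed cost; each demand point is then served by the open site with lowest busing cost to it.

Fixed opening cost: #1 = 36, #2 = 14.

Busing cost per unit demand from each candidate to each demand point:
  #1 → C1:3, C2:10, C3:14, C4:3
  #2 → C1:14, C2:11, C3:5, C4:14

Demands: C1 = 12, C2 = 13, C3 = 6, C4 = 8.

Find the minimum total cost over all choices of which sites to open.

Open {#1, #2}: assign each demand point to its cheapest open site.
  C1→#1 12×3=36, C2→#1 13×10=130, C3→#2 6×5=30, C4→#1 8×3=24
  busing cost 220, fixed 50 → total 270.
Compare {#1}: busing cost 274 + fixed 36 = 310.
Compare {#2}: busing cost 453 + fixed 14 = 467.

270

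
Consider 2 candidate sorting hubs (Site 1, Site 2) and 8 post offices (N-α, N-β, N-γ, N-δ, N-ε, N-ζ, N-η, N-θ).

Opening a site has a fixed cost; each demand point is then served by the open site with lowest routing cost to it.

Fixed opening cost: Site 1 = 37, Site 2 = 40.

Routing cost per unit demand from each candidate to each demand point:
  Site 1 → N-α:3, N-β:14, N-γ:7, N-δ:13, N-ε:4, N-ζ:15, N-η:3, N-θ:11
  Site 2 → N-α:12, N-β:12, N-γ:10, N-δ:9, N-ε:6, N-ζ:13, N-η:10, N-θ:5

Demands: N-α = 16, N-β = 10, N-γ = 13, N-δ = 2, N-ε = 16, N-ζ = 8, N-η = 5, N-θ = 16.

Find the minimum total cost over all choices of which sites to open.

617

Open {Site 1, Site 2}: assign each demand point to its cheapest open site.
  N-α→Site 1 16×3=48, N-β→Site 2 10×12=120, N-γ→Site 1 13×7=91, N-δ→Site 2 2×9=18, N-ε→Site 1 16×4=64, N-ζ→Site 2 8×13=104, N-η→Site 1 5×3=15, N-θ→Site 2 16×5=80
  routing cost 540, fixed 77 → total 617.
Compare {Site 1}: routing cost 680 + fixed 37 = 717.
Compare {Site 2}: routing cost 790 + fixed 40 = 830.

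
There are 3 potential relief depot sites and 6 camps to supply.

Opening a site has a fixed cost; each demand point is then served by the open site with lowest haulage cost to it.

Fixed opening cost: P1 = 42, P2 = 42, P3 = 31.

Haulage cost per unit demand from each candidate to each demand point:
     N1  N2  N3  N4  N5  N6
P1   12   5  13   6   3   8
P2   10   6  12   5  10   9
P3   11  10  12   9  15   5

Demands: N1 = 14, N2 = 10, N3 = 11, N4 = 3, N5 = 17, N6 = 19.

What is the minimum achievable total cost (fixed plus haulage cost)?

573

Open {P1, P3}: assign each demand point to its cheapest open site.
  N1→P3 14×11=154, N2→P1 10×5=50, N3→P3 11×12=132, N4→P1 3×6=18, N5→P1 17×3=51, N6→P3 19×5=95
  haulage cost 500, fixed 73 → total 573.
Compare {P1, P2, P3}: haulage cost 483 + fixed 115 = 598.
Compare {P1}: haulage cost 582 + fixed 42 = 624.
Compare {P1, P2}: haulage cost 540 + fixed 84 = 624.
All other subsets cost ≥ 598. Minimum total cost: 573.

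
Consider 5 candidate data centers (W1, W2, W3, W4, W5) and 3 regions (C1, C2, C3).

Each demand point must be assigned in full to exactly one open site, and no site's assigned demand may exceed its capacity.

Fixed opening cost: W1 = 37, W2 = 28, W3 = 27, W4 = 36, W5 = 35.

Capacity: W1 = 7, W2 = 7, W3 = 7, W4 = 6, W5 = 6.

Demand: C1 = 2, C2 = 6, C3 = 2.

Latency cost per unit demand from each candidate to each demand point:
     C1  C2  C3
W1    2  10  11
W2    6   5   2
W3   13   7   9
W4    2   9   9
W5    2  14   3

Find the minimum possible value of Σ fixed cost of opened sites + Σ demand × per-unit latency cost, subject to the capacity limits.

103

Open {W2, W5}; cheapest assignment that respects the capacities:
  W2 (cap 7, load 6): C2 — cost 6×5 = 30
  W5 (cap 6, load 4): C1, C3 — cost 2×2 + 2×3 = 10
  Shipping 40, fixed 63 → total 103.
  Any other capacity-feasible assignment to {W2, W5} ships for at least 40.
Compare {W2, W3}: its best feasible assignment gives total 113.
Compare {W3, W5}: its best feasible assignment gives total 114.
Every other set of open sites that can feasibly serve all demand totals ≥ 113 even under its best assignment. Minimum: 103.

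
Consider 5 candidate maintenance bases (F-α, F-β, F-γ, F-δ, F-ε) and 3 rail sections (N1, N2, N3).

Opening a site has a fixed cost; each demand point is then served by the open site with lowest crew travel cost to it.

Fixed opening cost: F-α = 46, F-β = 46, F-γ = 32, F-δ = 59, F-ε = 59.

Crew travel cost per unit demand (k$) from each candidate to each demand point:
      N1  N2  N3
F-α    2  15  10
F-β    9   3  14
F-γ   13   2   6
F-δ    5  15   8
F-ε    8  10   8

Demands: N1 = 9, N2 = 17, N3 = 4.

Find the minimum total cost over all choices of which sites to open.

Open {F-α, F-γ}: assign each demand point to its cheapest open site.
  N1→F-α 9×2=18, N2→F-γ 17×2=34, N3→F-γ 4×6=24
  crew travel cost 76, fixed 78 → total 154.
Compare {F-γ, F-δ}: crew travel cost 103 + fixed 91 = 194.
Compare {F-α, F-β, F-γ}: crew travel cost 76 + fixed 124 = 200.
Compare {F-α, F-β}: crew travel cost 109 + fixed 92 = 201.
All other subsets cost ≥ 194. Minimum total cost: 154.

154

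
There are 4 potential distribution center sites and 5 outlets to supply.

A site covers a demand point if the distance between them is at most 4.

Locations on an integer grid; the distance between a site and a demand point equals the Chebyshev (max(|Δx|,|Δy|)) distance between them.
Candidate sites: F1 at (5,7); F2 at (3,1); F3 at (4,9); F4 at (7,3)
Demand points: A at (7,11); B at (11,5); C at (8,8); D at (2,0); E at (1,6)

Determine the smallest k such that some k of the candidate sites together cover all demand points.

Coverage sets (demand points within 4 of each site):
  F1: {A, C, E}
  F2: {D}
  F3: {A, C, E}
  F4: {B}
No 2 sites suffice: every size-2 union leaves at least one demand point uncovered.
But {F1, F2, F4} covers everything, so the minimum is 3.

3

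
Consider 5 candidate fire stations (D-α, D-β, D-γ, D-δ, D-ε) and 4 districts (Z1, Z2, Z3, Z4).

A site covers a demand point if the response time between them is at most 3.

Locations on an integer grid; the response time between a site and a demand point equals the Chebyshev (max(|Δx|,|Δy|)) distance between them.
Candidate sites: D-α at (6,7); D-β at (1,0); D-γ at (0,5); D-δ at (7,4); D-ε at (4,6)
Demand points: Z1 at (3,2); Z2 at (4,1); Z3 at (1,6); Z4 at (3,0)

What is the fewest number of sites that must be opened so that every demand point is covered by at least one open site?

2

Coverage sets (demand points within 3 of each site):
  D-α: {}
  D-β: {Z1, Z2, Z4}
  D-γ: {Z1, Z3}
  D-δ: {Z2}
  D-ε: {Z3}
No single site covers all 4 demand points.
But {D-β, D-γ} covers everything, so the minimum is 2.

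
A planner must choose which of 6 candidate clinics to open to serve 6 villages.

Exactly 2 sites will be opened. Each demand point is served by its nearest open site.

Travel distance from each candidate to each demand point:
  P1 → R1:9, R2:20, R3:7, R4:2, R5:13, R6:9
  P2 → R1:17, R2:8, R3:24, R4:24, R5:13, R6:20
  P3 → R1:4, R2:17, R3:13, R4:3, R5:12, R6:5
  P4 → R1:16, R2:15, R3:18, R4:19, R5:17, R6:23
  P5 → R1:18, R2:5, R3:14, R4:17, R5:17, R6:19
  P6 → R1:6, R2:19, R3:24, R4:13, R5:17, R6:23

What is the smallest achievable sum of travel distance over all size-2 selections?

42

Open {P3, P5}.
  R1→P3 4, R2→P5 5, R3→P3 13, R4→P3 3, R5→P3 12, R6→P3 5  ⇒ total 42.
Compare {P1, P5}: total 45.
Compare {P2, P3}: total 45.
No size-2 selection does better; minimum is 42.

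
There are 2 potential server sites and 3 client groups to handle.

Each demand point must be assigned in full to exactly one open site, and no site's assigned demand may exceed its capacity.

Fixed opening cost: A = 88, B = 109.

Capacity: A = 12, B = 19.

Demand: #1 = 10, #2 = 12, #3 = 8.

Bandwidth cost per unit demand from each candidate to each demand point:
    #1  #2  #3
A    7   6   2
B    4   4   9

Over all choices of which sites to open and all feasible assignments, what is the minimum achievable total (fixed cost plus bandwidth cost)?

381

Open {A, B}; cheapest assignment that respects the capacities:
  A (cap 12, load 12): #2 — cost 12×6 = 72
  B (cap 19, load 18): #1, #3 — cost 10×4 + 8×9 = 112
  Shipping 184, fixed 197 → total 381.
  Any other capacity-feasible assignment to {A, B} ships for at least 184.
Total demand is 30 and no other set of sites has combined capacity ≥ 30, so {A, B} is the only feasible choice of open sites. Minimum: 381.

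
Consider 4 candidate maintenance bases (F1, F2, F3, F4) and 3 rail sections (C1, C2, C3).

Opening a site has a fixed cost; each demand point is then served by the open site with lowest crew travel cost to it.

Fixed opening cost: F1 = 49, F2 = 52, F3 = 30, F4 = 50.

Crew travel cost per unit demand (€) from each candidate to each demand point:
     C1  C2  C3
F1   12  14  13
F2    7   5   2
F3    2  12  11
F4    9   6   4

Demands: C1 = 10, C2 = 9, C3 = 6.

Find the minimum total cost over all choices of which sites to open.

159

Open {F2, F3}: assign each demand point to its cheapest open site.
  C1→F3 10×2=20, C2→F2 9×5=45, C3→F2 6×2=12
  crew travel cost 77, fixed 82 → total 159.
Compare {F3, F4}: crew travel cost 98 + fixed 80 = 178.
Compare {F2}: crew travel cost 127 + fixed 52 = 179.
Compare {F1, F2, F3}: crew travel cost 77 + fixed 131 = 208.
All other subsets cost ≥ 178. Minimum total cost: 159.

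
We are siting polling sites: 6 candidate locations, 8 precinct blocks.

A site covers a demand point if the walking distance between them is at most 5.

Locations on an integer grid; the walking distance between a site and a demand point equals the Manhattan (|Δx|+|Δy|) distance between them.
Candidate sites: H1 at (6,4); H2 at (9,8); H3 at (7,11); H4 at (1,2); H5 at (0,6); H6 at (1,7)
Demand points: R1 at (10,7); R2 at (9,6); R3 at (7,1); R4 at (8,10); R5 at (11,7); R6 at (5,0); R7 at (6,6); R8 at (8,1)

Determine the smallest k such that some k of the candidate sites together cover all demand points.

2

Coverage sets (demand points within 5 of each site):
  H1: {R2, R3, R6, R7, R8}
  H2: {R1, R2, R4, R5, R7}
  H3: {R4}
  H4: {}
  H5: {}
  H6: {}
No single site covers all 8 demand points.
But {H1, H2} covers everything, so the minimum is 2.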